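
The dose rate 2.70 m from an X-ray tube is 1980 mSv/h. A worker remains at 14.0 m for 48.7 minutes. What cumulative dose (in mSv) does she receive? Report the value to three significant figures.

Using I₁d₁² = I₂d₂², rate at 14.0 m:
1980 × (2.70/14.0)² = 1980 × 0.03719 = 73.64 mSv/h.
Dose = rate × time = 73.64 mSv/h × 0.8117 h = 59.77 mSv.

59.8 mSv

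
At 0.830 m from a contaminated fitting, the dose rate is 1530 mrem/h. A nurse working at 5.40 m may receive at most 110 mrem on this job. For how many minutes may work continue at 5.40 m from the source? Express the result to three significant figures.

183 min

By the inverse-square law, rate at 5.40 m:
1530 × (0.830/5.40)² = 1530 × 0.02362 = 36.14 mrem/h.
Stay time = 110 mrem ÷ 36.14 mrem/h = 3.044 h = 182.6 min.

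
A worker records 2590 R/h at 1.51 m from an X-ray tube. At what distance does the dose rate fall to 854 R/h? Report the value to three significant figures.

2.63 m

Since intensity falls as 1/r², d₂ = d₁·√(I₁/I₂).
I₁/I₂ = 2590/854 = 3.033, so d₂ = 1.51 × √3.033 = 2.630 m.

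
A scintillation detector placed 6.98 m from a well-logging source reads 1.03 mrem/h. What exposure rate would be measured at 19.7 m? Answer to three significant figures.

0.129 mrem/h

By the inverse-square law, scaling from 6.98 m to 19.7 m:
1.03 × (6.98/19.7)² = 1.03 × 0.1255 = 0.1293 mrem/h.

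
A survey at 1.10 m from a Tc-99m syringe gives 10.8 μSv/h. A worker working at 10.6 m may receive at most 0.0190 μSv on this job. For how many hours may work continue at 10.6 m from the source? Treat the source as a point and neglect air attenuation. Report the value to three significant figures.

0.163 h

By the inverse-square law, rate at 10.6 m:
10.8 × (1.10/10.6)² = 10.8 × 0.01077 = 0.1163 μSv/h.
Stay time = 0.0190 μSv ÷ 0.1163 μSv/h = 0.1634 h.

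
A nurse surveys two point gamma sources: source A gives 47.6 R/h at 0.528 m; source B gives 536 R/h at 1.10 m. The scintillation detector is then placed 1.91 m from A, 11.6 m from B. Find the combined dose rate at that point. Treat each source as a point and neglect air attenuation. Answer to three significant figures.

8.46 R/h

By superposition, sum each source's inverse-square contribution:
A: 47.6 × (0.528/1.91)² = 3.638 R/h
B: 536 × (1.10/11.6)² = 4.820 R/h
Total = 3.638 + 4.820 = 8.458 R/h.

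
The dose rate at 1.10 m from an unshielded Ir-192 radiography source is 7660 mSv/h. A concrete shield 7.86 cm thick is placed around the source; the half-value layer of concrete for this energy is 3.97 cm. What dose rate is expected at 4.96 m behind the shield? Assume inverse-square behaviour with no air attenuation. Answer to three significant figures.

Distance alone: (1.10/4.96)² = 0.04918, so 7660 × 0.04918 = 376.7 mSv/h.
Shield: 7.86/3.97 = 1.980 half-value layers → attenuation 2^(−1.980) = 0.2535.
Combined: 376.7 × 0.2535 = 95.49 mSv/h.

95.5 mSv/h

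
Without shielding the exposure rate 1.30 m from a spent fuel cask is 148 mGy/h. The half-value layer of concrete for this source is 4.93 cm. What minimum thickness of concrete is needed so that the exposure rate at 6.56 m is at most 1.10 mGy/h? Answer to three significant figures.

11.8 cm

At 6.56 m, distance alone gives (1.30/6.56)² = 0.03927, so 148 × 0.03927 = 5.812 mGy/h.
Further attenuation needed: 5.812/1.10 = 5.284.
n = log₂(5.284) = 2.402 half-value layers.
Thickness = 2.402 × 4.93 cm = 11.84 cm.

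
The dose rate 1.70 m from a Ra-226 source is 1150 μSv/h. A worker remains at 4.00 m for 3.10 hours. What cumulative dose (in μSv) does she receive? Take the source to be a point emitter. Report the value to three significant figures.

Since intensity falls as 1/r², rate at 4.00 m:
(1.70/4.00)² = 0.1806, so 1150 × 0.1806 = 207.7 μSv/h.
Dose = rate × time = 207.7 μSv/h × 3.100 h = 643.9 μSv.

644 μSv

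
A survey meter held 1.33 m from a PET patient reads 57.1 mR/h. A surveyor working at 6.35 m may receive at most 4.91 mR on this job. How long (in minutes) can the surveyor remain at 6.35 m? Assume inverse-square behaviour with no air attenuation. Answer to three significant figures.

Since intensity falls as 1/r², rate at 6.35 m:
57.1 × (1.33/6.35)² = 57.1 × 0.04387 = 2.505 mR/h.
Stay time = 4.91 mR ÷ 2.505 mR/h = 1.960 h = 117.6 min.

118 min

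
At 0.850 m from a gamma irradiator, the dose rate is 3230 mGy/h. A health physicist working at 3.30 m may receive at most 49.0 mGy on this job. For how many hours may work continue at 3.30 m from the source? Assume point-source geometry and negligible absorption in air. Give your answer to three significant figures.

0.229 h

Intensity scales as (d₁/d₂)², so rate at 3.30 m:
3230 × (0.850/3.30)² = 3230 × 0.06635 = 214.3 mGy/h.
Stay time = 49.0 mGy ÷ 214.3 mGy/h = 0.2287 h.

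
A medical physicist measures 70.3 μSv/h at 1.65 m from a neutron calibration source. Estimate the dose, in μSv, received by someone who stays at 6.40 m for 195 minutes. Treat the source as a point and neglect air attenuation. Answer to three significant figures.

Intensity scales as (d₁/d₂)², so rate at 6.40 m:
70.3 × (1.65/6.40)² = 70.3 × 0.06647 = 4.673 μSv/h.
Dose = rate × time = 4.673 μSv/h × 3.250 h = 15.19 μSv.

15.2 μSv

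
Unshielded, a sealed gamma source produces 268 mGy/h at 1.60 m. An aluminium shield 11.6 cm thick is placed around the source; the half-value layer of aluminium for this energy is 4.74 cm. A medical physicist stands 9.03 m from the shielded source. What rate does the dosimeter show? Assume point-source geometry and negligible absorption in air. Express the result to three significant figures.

1.54 mGy/h

Distance alone: 268 × (1.60/9.03)² = 268 × 0.03140 = 8.415 mGy/h.
Shield: 11.6/4.74 = 2.447 half-value layers → attenuation 2^(−2.447) = 0.1834.
Combined: 8.415 × 0.1834 = 1.543 mGy/h.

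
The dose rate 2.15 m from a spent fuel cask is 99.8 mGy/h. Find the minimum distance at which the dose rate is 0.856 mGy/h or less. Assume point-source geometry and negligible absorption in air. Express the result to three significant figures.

23.2 m

Using I₁d₁² = I₂d₂², d₂ = d₁·√(I₁/I₂).
I₁/I₂ = 99.8/0.856 = 116.6, so d₂ = 2.15 × √116.6 = 23.22 m.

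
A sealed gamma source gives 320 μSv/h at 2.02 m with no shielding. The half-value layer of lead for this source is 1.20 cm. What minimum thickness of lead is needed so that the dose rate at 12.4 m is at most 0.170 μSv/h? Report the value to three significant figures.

6.77 cm

At 12.4 m, distance alone gives (2.02/12.4)² = 0.02654, so 320 × 0.02654 = 8.493 μSv/h.
Further attenuation needed: 8.493/0.170 = 49.96.
n = log₂(49.96) = 5.643 half-value layers.
Thickness = 5.643 × 1.20 cm = 6.772 cm.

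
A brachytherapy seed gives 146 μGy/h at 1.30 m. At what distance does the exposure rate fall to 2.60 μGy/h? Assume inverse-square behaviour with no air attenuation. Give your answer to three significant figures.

Intensity scales as (d₁/d₂)², so d₂ = d₁·√(I₁/I₂).
I₁/I₂ = 146/2.60 = 56.15, so d₂ = 1.30 × √56.15 = 9.741 m.

9.74 m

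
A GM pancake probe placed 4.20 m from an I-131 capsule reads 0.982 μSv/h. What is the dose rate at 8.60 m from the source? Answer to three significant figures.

0.234 μSv/h

By the inverse-square law, scaling from 4.20 m to 8.60 m:
(4.20/8.60)² = 0.2385, so 0.982 × 0.2385 = 0.2342 μSv/h.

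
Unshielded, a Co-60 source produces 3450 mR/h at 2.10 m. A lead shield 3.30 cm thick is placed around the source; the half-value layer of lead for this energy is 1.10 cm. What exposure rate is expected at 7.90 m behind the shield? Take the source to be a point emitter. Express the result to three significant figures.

30.5 mR/h

Distance alone: 3450 × (2.10/7.90)² = 3450 × 0.07066 = 243.8 mR/h.
Shield: 3.30/1.10 = 3.000 half-value layers → attenuation 2^(−3.000) = 0.1250.
Combined: 243.8 × 0.1250 = 30.48 mR/h.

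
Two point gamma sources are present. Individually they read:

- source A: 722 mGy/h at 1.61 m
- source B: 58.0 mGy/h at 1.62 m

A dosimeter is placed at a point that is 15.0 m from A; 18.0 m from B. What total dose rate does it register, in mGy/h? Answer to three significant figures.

By superposition, sum each source's inverse-square contribution:
A: 722 × (1.61/15.0)² = 8.318 mGy/h
B: 58.0 × (1.62/18.0)² = 0.4698 mGy/h
Total = 8.318 + 0.4698 = 8.788 mGy/h.

8.79 mGy/h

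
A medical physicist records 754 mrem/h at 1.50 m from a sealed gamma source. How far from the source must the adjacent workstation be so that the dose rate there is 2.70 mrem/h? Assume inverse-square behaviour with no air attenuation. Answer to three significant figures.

Since intensity falls as 1/r², d₂ = d₁·√(I₁/I₂).
I₁/I₂ = 754/2.70 = 279.3, so d₂ = 1.50 × √279.3 = 25.07 m.

25.1 m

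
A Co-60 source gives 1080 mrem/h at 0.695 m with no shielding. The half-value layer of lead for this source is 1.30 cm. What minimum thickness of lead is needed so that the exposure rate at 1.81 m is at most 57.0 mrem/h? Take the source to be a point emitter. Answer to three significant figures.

At 1.81 m, distance alone gives 1080 × (0.695/1.81)² = 1080 × 0.1474 = 159.2 mrem/h.
Further attenuation needed: 159.2/57.0 = 2.793.
n = log₂(2.793) = 1.482 half-value layers.
Thickness = 1.482 × 1.30 cm = 1.927 cm.

1.93 cm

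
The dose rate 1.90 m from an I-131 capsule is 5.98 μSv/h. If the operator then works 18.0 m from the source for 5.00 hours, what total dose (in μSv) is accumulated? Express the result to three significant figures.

Since intensity falls as 1/r², rate at 18.0 m:
(1.90/18.0)² = 0.01114, so 5.98 × 0.01114 = 0.06662 μSv/h.
Dose = rate × time = 0.06662 μSv/h × 5.000 h = 0.3331 μSv.

0.333 μSv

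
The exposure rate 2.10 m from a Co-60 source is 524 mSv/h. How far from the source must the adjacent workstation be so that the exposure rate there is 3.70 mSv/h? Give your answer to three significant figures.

By the inverse-square law, d₂ = d₁·√(I₁/I₂).
I₁/I₂ = 524/3.70 = 141.6, so d₂ = 2.10 × √141.6 = 24.99 m.

25.0 m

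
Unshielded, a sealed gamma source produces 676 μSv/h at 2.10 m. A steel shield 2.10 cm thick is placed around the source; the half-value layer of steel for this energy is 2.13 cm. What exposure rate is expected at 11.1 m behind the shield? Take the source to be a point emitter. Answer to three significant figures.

Distance alone: (2.10/11.1)² = 0.03579, so 676 × 0.03579 = 24.19 μSv/h.
Shield: 2.10/2.13 = 0.9859 half-value layers → attenuation 2^(−0.9859) = 0.5049.
Combined: 24.19 × 0.5049 = 12.21 μSv/h.

12.2 μSv/h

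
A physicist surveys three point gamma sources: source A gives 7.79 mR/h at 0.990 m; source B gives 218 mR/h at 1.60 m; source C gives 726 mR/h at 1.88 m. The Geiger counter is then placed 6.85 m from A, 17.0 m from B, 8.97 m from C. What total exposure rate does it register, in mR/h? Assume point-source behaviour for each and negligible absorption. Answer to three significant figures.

Each source contributes Iᵢ·(dᵢ/rᵢ)²; contributions add.
A: 7.79 × (0.990/6.85)² = 0.1627 mR/h
B: 218 × (1.60/17.0)² = 1.931 mR/h
C: 726 × (1.88/8.97)² = 31.89 mR/h
Total = 0.1627 + 1.931 + 31.89 = 33.98 mR/h.

34.0 mR/h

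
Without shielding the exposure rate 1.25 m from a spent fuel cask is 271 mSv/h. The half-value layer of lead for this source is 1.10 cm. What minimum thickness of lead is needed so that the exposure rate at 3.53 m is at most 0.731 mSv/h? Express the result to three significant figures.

6.09 cm

At 3.53 m, distance alone gives 271 × (1.25/3.53)² = 271 × 0.1254 = 33.98 mSv/h.
Further attenuation needed: 33.98/0.731 = 46.48.
n = log₂(46.48) = 5.539 half-value layers.
Thickness = 5.539 × 1.10 cm = 6.093 cm.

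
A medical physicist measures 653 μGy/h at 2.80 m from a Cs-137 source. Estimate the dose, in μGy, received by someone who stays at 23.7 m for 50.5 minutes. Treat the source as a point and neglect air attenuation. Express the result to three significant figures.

7.67 μGy

Since intensity falls as 1/r², rate at 23.7 m:
653 × (2.80/23.7)² = 653 × 0.01396 = 9.116 μGy/h.
Dose = rate × time = 9.116 μGy/h × 0.8417 h = 7.673 μGy.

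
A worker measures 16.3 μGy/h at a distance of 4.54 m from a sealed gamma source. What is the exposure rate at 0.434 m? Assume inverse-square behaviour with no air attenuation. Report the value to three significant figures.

Using I₁d₁² = I₂d₂², the rate at 0.434 m is
16.3 × (4.54/0.434)² = 16.3 × 109.4 = 1783 μGy/h.

1780 μGy/h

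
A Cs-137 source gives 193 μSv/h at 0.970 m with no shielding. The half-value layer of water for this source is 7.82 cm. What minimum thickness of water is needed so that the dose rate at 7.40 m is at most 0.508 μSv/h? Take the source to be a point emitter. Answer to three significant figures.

At 7.40 m, distance alone gives (0.970/7.40)² = 0.01718, so 193 × 0.01718 = 3.316 μSv/h.
Further attenuation needed: 3.316/0.508 = 6.528.
n = log₂(6.528) = 2.707 half-value layers.
Thickness = 2.707 × 7.82 cm = 21.17 cm.

21.2 cm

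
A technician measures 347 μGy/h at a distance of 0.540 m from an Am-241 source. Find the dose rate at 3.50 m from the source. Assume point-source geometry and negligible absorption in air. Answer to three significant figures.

8.26 μGy/h

Since intensity falls as 1/r², the rate at 3.50 m is
(0.540/3.50)² = 0.02380, so 347 × 0.02380 = 8.259 μGy/h.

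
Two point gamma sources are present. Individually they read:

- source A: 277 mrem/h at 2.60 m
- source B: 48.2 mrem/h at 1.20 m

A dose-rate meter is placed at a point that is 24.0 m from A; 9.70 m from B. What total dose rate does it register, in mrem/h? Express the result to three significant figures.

3.99 mrem/h

By superposition, sum each source's inverse-square contribution:
A: 277 × (2.60/24.0)² = 3.251 mrem/h
B: 48.2 × (1.20/9.70)² = 0.7377 mrem/h
Total = 3.251 + 0.7377 = 3.989 mrem/h.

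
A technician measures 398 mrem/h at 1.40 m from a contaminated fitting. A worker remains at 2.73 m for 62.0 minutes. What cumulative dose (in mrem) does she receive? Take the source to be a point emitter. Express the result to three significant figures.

Applying the 1/r² law, rate at 2.73 m:
398 × (1.40/2.73)² = 398 × 0.2630 = 104.7 mrem/h.
Dose = rate × time = 104.7 mrem/h × 1.033 h = 108.2 mrem.

108 mrem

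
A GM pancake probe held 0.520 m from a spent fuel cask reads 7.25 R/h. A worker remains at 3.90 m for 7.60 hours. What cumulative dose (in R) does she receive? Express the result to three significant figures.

0.980 R

By the inverse-square law, rate at 3.90 m:
(0.520/3.90)² = 0.01778, so 7.25 × 0.01778 = 0.1289 R/h.
Dose = rate × time = 0.1289 R/h × 7.600 h = 0.9796 R.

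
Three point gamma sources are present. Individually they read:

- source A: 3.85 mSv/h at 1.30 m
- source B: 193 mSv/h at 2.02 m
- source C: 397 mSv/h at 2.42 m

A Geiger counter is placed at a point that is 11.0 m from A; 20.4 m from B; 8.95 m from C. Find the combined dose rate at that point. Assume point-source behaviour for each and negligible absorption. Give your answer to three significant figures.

31.0 mSv/h

Each source contributes Iᵢ·(dᵢ/rᵢ)²; contributions add.
A: 3.85 × (1.30/11.0)² = 0.05377 mSv/h
B: 193 × (2.02/20.4)² = 1.892 mSv/h
C: 397 × (2.42/8.95)² = 29.03 mSv/h
Total = 0.05377 + 1.892 + 29.03 = 30.98 mSv/h.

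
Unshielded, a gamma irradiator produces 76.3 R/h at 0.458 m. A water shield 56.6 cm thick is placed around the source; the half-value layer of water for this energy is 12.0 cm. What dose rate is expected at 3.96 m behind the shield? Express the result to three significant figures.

Distance alone: 76.3 × (0.458/3.96)² = 76.3 × 0.01338 = 1.021 R/h.
Shield: 56.6/12.0 = 4.717 half-value layers → attenuation 2^(−4.717) = 0.03802.
Combined: 1.021 × 0.03802 = 0.03882 R/h.

0.0388 R/h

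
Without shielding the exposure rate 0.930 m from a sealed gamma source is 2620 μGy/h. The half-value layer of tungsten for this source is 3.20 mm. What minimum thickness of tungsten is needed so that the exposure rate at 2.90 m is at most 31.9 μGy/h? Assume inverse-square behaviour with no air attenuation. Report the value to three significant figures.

9.85 mm

At 2.90 m, distance alone gives 2620 × (0.930/2.90)² = 2620 × 0.1028 = 269.3 μGy/h.
Further attenuation needed: 269.3/31.9 = 8.442.
n = log₂(8.442) = 3.078 half-value layers.
Thickness = 3.078 × 3.20 mm = 9.850 mm.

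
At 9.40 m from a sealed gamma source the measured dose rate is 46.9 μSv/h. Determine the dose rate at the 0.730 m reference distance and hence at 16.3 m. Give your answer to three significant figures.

Using I₁d₁² = I₂d₂²,
At 0.730 m: 46.9 × (9.40/0.730)² = 46.9 × 165.8 = 7776 μSv/h
At 16.3 m: 7776 × (0.730/16.3)² = 7776 × 0.002006 = 15.60 μSv/h.

7780 μSv/h; 15.6 μSv/h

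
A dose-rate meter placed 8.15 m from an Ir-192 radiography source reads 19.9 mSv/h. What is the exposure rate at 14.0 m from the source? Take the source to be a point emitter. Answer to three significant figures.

6.74 mSv/h

Using I₁d₁² = I₂d₂², scaling from 8.15 m to 14.0 m:
19.9 × (8.15/14.0)² = 19.9 × 0.3389 = 6.744 mSv/h.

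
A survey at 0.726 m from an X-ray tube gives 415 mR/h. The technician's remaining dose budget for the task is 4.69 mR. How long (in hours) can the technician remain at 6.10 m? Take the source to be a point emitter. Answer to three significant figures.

0.798 h

Applying the 1/r² law, rate at 6.10 m:
415 × (0.726/6.10)² = 415 × 0.01416 = 5.876 mR/h.
Stay time = 4.69 mR ÷ 5.876 mR/h = 0.7982 h.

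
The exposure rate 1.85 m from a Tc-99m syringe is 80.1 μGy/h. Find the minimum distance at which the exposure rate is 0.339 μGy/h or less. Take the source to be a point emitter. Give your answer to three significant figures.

By the inverse-square law, d₂ = d₁·√(I₁/I₂).
I₁/I₂ = 80.1/0.339 = 236.3, so d₂ = 1.85 × √236.3 = 28.44 m.

28.4 m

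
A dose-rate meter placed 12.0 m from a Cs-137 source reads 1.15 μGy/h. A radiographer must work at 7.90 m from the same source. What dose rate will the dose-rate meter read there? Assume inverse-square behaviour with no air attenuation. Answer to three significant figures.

2.65 μGy/h

Intensity scales as (d₁/d₂)², so scaling from 12.0 m to 7.90 m:
1.15 × (12.0/7.90)² = 1.15 × 2.307 = 2.653 μGy/h.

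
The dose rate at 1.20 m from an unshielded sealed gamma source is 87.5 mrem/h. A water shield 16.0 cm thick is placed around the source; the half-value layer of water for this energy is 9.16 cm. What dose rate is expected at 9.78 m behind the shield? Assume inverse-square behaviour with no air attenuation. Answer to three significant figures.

0.393 mrem/h

Distance alone: 87.5 × (1.20/9.78)² = 87.5 × 0.01506 = 1.318 mrem/h.
Shield: 16.0/9.16 = 1.747 half-value layers → attenuation 2^(−1.747) = 0.2979.
Combined: 1.318 × 0.2979 = 0.3926 mrem/h.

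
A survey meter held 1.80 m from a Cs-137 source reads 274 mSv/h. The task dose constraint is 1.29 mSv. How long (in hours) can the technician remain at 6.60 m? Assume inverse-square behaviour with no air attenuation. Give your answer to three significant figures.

0.0633 h

By the inverse-square law, rate at 6.60 m:
(1.80/6.60)² = 0.07438, so 274 × 0.07438 = 20.38 mSv/h.
Stay time = 1.29 mSv ÷ 20.38 mSv/h = 0.06330 h.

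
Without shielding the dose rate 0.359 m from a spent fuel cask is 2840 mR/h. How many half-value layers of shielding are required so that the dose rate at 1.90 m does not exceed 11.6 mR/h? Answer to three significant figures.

3.13 half-value layers

At 1.90 m, distance alone gives (0.359/1.90)² = 0.03570, so 2840 × 0.03570 = 101.4 mR/h.
Further attenuation needed: 101.4/11.6 = 8.741.
n = log₂(8.741) = 3.128 half-value layers.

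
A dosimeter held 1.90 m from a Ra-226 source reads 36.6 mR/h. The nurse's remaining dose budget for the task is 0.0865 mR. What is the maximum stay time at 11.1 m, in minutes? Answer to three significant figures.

4.84 min

Since intensity falls as 1/r², rate at 11.1 m:
36.6 × (1.90/11.1)² = 36.6 × 0.02930 = 1.072 mR/h.
Stay time = 0.0865 mR ÷ 1.072 mR/h = 0.08069 h = 4.841 min.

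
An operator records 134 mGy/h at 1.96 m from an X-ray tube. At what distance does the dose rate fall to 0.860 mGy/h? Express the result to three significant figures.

24.5 m

Using I₁d₁² = I₂d₂², d₂ = d₁·√(I₁/I₂).
I₁/I₂ = 134/0.860 = 155.8, so d₂ = 1.96 × √155.8 = 24.46 m.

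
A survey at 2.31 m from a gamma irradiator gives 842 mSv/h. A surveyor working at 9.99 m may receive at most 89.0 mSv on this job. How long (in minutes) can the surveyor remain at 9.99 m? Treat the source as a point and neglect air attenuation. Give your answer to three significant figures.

Applying the 1/r² law, rate at 9.99 m:
(2.31/9.99)² = 0.05347, so 842 × 0.05347 = 45.02 mSv/h.
Stay time = 89.0 mSv ÷ 45.02 mSv/h = 1.977 h = 118.6 min.

119 min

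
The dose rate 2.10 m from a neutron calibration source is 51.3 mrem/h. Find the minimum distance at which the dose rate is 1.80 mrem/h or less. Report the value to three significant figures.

11.2 m

Intensity scales as (d₁/d₂)², so d₂ = d₁·√(I₁/I₂).
I₁/I₂ = 51.3/1.80 = 28.50, so d₂ = 2.10 × √28.50 = 11.21 m.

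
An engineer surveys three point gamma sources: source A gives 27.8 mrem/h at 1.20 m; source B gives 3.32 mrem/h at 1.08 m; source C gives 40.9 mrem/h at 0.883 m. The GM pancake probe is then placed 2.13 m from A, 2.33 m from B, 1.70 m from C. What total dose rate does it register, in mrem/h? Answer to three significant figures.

Each source contributes Iᵢ·(dᵢ/rᵢ)²; contributions add.
A: 27.8 × (1.20/2.13)² = 8.824 mrem/h
B: 3.32 × (1.08/2.33)² = 0.7133 mrem/h
C: 40.9 × (0.883/1.70)² = 11.03 mrem/h
Total = 8.824 + 0.7133 + 11.03 = 20.57 mrem/h.

20.6 mrem/h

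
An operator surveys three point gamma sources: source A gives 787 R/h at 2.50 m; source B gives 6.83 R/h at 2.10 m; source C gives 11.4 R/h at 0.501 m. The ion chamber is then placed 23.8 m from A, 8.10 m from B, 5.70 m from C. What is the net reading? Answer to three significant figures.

9.23 R/h

Each source contributes Iᵢ·(dᵢ/rᵢ)²; contributions add.
A: 787 × (2.50/23.8)² = 8.684 R/h
B: 6.83 × (2.10/8.10)² = 0.4591 R/h
C: 11.4 × (0.501/5.70)² = 0.08807 R/h
Total = 8.684 + 0.4591 + 0.08807 = 9.231 R/h.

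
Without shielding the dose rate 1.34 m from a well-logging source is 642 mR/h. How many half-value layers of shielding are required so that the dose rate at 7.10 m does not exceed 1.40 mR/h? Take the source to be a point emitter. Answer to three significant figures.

At 7.10 m, distance alone gives (1.34/7.10)² = 0.03562, so 642 × 0.03562 = 22.87 mR/h.
Further attenuation needed: 22.87/1.40 = 16.34.
n = log₂(16.34) = 4.030 half-value layers.

4.03 half-value layers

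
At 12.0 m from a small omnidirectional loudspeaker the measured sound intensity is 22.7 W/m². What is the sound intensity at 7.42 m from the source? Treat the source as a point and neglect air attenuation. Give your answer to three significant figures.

Since intensity falls as 1/r², scaling from 12.0 m to 7.42 m:
(12.0/7.42)² = 2.615, so 22.7 × 2.615 = 59.36 W/m².

59.4 W/m²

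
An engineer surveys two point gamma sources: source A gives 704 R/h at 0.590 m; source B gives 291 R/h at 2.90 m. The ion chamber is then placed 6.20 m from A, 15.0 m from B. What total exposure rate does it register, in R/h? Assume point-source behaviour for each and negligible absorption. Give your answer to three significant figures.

Each source contributes Iᵢ·(dᵢ/rᵢ)²; contributions add.
A: 704 × (0.590/6.20)² = 6.375 R/h
B: 291 × (2.90/15.0)² = 10.88 R/h
Total = 6.375 + 10.88 = 17.26 R/h.

17.3 R/h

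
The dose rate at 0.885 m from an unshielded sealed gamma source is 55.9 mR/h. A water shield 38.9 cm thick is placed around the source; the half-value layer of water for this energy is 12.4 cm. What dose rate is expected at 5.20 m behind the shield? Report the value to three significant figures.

0.184 mR/h

Distance alone: (0.885/5.20)² = 0.02897, so 55.9 × 0.02897 = 1.619 mR/h.
Shield: 38.9/12.4 = 3.137 half-value layers → attenuation 2^(−3.137) = 0.1137.
Combined: 1.619 × 0.1137 = 0.1841 mR/h.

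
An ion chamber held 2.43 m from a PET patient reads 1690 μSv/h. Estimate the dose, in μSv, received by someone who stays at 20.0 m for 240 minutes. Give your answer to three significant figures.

99.8 μSv

By the inverse-square law, rate at 20.0 m:
1690 × (2.43/20.0)² = 1690 × 0.01476 = 24.94 μSv/h.
Dose = rate × time = 24.94 μSv/h × 4.000 h = 99.76 μSv.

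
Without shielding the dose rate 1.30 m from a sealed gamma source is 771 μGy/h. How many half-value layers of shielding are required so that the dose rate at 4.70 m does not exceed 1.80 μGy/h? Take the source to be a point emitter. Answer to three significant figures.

At 4.70 m, distance alone gives 771 × (1.30/4.70)² = 771 × 0.07651 = 58.99 μGy/h.
Further attenuation needed: 58.99/1.80 = 32.77.
n = log₂(32.77) = 5.034 half-value layers.

5.03 half-value layers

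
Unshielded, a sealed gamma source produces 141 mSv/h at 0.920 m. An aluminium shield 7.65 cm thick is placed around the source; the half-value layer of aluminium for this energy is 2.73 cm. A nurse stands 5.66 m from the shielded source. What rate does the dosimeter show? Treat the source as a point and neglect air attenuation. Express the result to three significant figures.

0.534 mSv/h

Distance alone: 141 × (0.920/5.66)² = 141 × 0.02642 = 3.725 mSv/h.
Shield: 7.65/2.73 = 2.802 half-value layers → attenuation 2^(−2.802) = 0.1434.
Combined: 3.725 × 0.1434 = 0.5342 mSv/h.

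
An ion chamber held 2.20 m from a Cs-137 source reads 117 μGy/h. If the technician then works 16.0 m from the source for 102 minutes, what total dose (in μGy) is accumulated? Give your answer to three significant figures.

3.76 μGy

Using I₁d₁² = I₂d₂², rate at 16.0 m:
117 × (2.20/16.0)² = 117 × 0.01891 = 2.212 μGy/h.
Dose = rate × time = 2.212 μGy/h × 1.700 h = 3.760 μGy.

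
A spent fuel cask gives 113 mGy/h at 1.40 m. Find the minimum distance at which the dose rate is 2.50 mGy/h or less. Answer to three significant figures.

Intensity scales as (d₁/d₂)², so d₂ = d₁·√(I₁/I₂).
I₁/I₂ = 113/2.50 = 45.20, so d₂ = 1.40 × √45.20 = 9.412 m.

9.41 m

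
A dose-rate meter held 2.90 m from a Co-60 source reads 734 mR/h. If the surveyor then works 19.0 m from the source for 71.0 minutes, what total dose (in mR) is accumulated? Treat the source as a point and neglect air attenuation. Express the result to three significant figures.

Since intensity falls as 1/r², rate at 19.0 m:
(2.90/19.0)² = 0.02330, so 734 × 0.02330 = 17.10 mR/h.
Dose = rate × time = 17.10 mR/h × 1.183 h = 20.23 mR.

20.2 mR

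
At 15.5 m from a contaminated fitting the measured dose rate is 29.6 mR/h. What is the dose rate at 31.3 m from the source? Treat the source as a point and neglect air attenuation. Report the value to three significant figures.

7.26 mR/h

Intensity scales as (d₁/d₂)², so scaling from 15.5 m to 31.3 m:
29.6 × (15.5/31.3)² = 29.6 × 0.2452 = 7.258 mR/h.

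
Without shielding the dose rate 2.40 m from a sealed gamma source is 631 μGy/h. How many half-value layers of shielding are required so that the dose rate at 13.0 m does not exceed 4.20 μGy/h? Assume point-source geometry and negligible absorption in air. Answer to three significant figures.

2.36 half-value layers

At 13.0 m, distance alone gives 631 × (2.40/13.0)² = 631 × 0.03408 = 21.50 μGy/h.
Further attenuation needed: 21.50/4.20 = 5.119.
n = log₂(5.119) = 2.356 half-value layers.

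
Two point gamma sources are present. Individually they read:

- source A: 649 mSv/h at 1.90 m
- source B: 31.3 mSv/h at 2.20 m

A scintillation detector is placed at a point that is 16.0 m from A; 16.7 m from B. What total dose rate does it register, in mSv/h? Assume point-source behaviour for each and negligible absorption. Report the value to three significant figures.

9.70 mSv/h

By superposition, sum each source's inverse-square contribution:
A: 649 × (1.90/16.0)² = 9.152 mSv/h
B: 31.3 × (2.20/16.7)² = 0.5432 mSv/h
Total = 9.152 + 0.5432 = 9.695 mSv/h.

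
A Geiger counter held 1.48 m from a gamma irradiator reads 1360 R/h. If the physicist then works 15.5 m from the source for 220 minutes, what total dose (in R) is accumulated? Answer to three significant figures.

45.5 R

Using I₁d₁² = I₂d₂², rate at 15.5 m:
1360 × (1.48/15.5)² = 1360 × 0.009117 = 12.40 R/h.
Dose = rate × time = 12.40 R/h × 3.667 h = 45.47 R.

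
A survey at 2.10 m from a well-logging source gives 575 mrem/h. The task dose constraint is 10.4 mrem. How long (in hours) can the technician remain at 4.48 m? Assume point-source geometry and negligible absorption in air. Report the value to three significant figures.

0.0823 h

Intensity scales as (d₁/d₂)², so rate at 4.48 m:
(2.10/4.48)² = 0.2197, so 575 × 0.2197 = 126.3 mrem/h.
Stay time = 10.4 mrem ÷ 126.3 mrem/h = 0.08234 h.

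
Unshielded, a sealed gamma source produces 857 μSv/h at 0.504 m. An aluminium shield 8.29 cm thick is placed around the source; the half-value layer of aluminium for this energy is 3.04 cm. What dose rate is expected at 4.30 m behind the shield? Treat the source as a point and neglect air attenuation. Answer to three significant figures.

Distance alone: (0.504/4.30)² = 0.01374, so 857 × 0.01374 = 11.78 μSv/h.
Shield: 8.29/3.04 = 2.727 half-value layers → attenuation 2^(−2.727) = 0.1510.
Combined: 11.78 × 0.1510 = 1.779 μSv/h.

1.78 μSv/h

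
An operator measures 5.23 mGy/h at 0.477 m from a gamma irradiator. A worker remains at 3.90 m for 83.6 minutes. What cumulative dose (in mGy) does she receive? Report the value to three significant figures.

0.109 mGy

By the inverse-square law, rate at 3.90 m:
(0.477/3.90)² = 0.01496, so 5.23 × 0.01496 = 0.07824 mGy/h.
Dose = rate × time = 0.07824 mGy/h × 1.393 h = 0.1090 mGy.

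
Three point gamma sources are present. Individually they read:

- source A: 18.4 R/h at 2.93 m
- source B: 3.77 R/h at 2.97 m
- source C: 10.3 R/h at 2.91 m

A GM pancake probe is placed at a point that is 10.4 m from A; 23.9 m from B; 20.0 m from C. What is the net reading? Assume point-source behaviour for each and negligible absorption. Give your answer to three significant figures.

By superposition, sum each source's inverse-square contribution:
A: 18.4 × (2.93/10.4)² = 1.460 R/h
B: 3.77 × (2.97/23.9)² = 0.05822 R/h
C: 10.3 × (2.91/20.0)² = 0.2181 R/h
Total = 1.460 + 0.05822 + 0.2181 = 1.736 R/h.

1.74 R/h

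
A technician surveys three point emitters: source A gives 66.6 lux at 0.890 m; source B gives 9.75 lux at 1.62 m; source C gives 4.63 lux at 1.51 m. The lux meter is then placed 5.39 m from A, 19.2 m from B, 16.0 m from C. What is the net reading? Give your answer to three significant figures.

1.93 lux

By superposition, sum each source's inverse-square contribution:
A: 66.6 × (0.890/5.39)² = 1.816 lux
B: 9.75 × (1.62/19.2)² = 0.06941 lux
C: 4.63 × (1.51/16.0)² = 0.04124 lux
Total = 1.816 + 0.06941 + 0.04124 = 1.927 lux.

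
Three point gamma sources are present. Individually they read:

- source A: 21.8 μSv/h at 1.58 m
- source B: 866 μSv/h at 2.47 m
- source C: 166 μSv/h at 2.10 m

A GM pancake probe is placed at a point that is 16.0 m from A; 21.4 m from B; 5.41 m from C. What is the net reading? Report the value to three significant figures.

36.8 μSv/h

By superposition, sum each source's inverse-square contribution:
A: 21.8 × (1.58/16.0)² = 0.2126 μSv/h
B: 866 × (2.47/21.4)² = 11.54 μSv/h
C: 166 × (2.10/5.41)² = 25.01 μSv/h
Total = 0.2126 + 11.54 + 25.01 = 36.76 μSv/h.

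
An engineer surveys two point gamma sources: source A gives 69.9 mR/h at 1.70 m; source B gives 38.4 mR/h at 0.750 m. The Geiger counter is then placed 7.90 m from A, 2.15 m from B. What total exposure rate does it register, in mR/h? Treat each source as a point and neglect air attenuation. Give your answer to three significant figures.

By superposition, sum each source's inverse-square contribution:
A: 69.9 × (1.70/7.90)² = 3.237 mR/h
B: 38.4 × (0.750/2.15)² = 4.673 mR/h
Total = 3.237 + 4.673 = 7.910 mR/h.

7.91 mR/h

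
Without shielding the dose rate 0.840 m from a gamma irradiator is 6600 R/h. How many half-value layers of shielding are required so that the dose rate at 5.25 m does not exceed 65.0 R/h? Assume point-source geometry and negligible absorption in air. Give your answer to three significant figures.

At 5.25 m, distance alone gives (0.840/5.25)² = 0.02560, so 6600 × 0.02560 = 169.0 R/h.
Further attenuation needed: 169.0/65.0 = 2.600.
n = log₂(2.600) = 1.379 half-value layers.

1.38 half-value layers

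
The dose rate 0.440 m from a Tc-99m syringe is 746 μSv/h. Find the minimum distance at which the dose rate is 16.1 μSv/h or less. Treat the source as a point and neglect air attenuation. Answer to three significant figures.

Intensity scales as (d₁/d₂)², so d₂ = d₁·√(I₁/I₂).
I₁/I₂ = 746/16.1 = 46.34, so d₂ = 0.440 × √46.34 = 2.995 m.

3.00 m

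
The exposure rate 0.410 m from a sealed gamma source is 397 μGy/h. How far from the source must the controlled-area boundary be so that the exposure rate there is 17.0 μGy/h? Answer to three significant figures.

1.98 m

Applying the 1/r² law, d₂ = d₁·√(I₁/I₂).
I₁/I₂ = 397/17.0 = 23.35, so d₂ = 0.410 × √23.35 = 1.981 m.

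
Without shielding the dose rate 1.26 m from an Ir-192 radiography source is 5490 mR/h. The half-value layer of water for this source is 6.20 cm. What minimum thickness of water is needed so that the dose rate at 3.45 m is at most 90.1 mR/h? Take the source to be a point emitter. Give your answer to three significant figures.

18.7 cm

At 3.45 m, distance alone gives 5490 × (1.26/3.45)² = 5490 × 0.1334 = 732.4 mR/h.
Further attenuation needed: 732.4/90.1 = 8.129.
n = log₂(8.129) = 3.023 half-value layers.
Thickness = 3.023 × 6.20 cm = 18.74 cm.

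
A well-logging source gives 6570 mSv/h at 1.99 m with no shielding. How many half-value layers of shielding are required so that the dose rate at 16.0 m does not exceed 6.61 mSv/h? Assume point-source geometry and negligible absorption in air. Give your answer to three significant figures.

3.94 half-value layers

At 16.0 m, distance alone gives (1.99/16.0)² = 0.01547, so 6570 × 0.01547 = 101.6 mSv/h.
Further attenuation needed: 101.6/6.61 = 15.37.
n = log₂(15.37) = 3.942 half-value layers.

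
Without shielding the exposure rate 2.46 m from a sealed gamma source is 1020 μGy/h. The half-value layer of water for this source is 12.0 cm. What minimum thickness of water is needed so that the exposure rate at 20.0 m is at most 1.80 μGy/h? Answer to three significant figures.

At 20.0 m, distance alone gives (2.46/20.0)² = 0.01513, so 1020 × 0.01513 = 15.43 μGy/h.
Further attenuation needed: 15.43/1.80 = 8.572.
n = log₂(8.572) = 3.100 half-value layers.
Thickness = 3.100 × 12.0 cm = 37.20 cm.

37.2 cm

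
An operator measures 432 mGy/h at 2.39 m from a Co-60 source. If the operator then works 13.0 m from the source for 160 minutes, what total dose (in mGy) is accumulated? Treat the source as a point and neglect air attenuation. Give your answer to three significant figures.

Since intensity falls as 1/r², rate at 13.0 m:
(2.39/13.0)² = 0.03380, so 432 × 0.03380 = 14.60 mGy/h.
Dose = rate × time = 14.60 mGy/h × 2.667 h = 38.94 mGy.

38.9 mGy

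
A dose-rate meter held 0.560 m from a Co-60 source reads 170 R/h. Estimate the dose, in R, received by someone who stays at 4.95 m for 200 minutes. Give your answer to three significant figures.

7.25 R

Applying the 1/r² law, rate at 4.95 m:
170 × (0.560/4.95)² = 170 × 0.01280 = 2.176 R/h.
Dose = rate × time = 2.176 R/h × 3.333 h = 7.253 R.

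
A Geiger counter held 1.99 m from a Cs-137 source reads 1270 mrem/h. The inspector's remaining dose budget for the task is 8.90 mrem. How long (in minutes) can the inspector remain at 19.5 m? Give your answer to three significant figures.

40.4 min

By the inverse-square law, rate at 19.5 m:
(1.99/19.5)² = 0.01041, so 1270 × 0.01041 = 13.22 mrem/h.
Stay time = 8.90 mrem ÷ 13.22 mrem/h = 0.6732 h = 40.39 min.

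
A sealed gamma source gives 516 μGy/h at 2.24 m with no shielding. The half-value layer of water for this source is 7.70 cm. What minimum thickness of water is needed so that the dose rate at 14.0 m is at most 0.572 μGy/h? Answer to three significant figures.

At 14.0 m, distance alone gives (2.24/14.0)² = 0.02560, so 516 × 0.02560 = 13.21 μGy/h.
Further attenuation needed: 13.21/0.572 = 23.09.
n = log₂(23.09) = 4.529 half-value layers.
Thickness = 4.529 × 7.70 cm = 34.87 cm.

34.9 cm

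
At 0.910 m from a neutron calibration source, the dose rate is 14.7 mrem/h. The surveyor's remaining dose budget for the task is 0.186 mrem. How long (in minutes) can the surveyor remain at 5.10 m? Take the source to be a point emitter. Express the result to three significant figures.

Using I₁d₁² = I₂d₂², rate at 5.10 m:
(0.910/5.10)² = 0.03184, so 14.7 × 0.03184 = 0.4680 mrem/h.
Stay time = 0.186 mrem ÷ 0.4680 mrem/h = 0.3974 h = 23.84 min.

23.8 min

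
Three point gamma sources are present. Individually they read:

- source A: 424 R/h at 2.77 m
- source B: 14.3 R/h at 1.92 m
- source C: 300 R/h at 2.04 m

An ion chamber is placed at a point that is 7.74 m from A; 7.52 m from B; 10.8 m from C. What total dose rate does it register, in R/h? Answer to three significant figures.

By superposition, sum each source's inverse-square contribution:
A: 424 × (2.77/7.74)² = 54.31 R/h
B: 14.3 × (1.92/7.52)² = 0.9322 R/h
C: 300 × (2.04/10.8)² = 10.70 R/h
Total = 54.31 + 0.9322 + 10.70 = 65.94 R/h.

65.9 R/h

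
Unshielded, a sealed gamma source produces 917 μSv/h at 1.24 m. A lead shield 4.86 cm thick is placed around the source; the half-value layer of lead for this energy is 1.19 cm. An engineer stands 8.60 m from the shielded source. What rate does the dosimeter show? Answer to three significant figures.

1.12 μSv/h

Distance alone: (1.24/8.60)² = 0.02079, so 917 × 0.02079 = 19.06 μSv/h.
Shield: 4.86/1.19 = 4.084 half-value layers → attenuation 2^(−4.084) = 0.05896.
Combined: 19.06 × 0.05896 = 1.124 μSv/h.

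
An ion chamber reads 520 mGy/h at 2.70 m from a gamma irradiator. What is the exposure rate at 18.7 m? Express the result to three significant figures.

10.8 mGy/h

Since intensity falls as 1/r², the rate at 18.7 m is
(2.70/18.7)² = 0.02085, so 520 × 0.02085 = 10.84 mGy/h.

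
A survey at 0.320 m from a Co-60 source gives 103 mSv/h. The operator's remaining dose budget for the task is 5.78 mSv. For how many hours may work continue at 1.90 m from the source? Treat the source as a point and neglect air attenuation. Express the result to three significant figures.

1.98 h

By the inverse-square law, rate at 1.90 m:
103 × (0.320/1.90)² = 103 × 0.02837 = 2.922 mSv/h.
Stay time = 5.78 mSv ÷ 2.922 mSv/h = 1.978 h.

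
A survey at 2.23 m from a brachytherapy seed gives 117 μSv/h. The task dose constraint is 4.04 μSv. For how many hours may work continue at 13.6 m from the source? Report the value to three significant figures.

By the inverse-square law, rate at 13.6 m:
117 × (2.23/13.6)² = 117 × 0.02689 = 3.146 μSv/h.
Stay time = 4.04 μSv ÷ 3.146 μSv/h = 1.284 h.

1.28 h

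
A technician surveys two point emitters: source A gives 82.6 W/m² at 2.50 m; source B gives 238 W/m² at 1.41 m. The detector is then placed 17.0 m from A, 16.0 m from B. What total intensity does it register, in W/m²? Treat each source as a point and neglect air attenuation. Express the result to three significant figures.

Each source contributes Iᵢ·(dᵢ/rᵢ)²; contributions add.
A: 82.6 × (2.50/17.0)² = 1.786 W/m²
B: 238 × (1.41/16.0)² = 1.848 W/m²
Total = 1.786 + 1.848 = 3.634 W/m².

3.63 W/m²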